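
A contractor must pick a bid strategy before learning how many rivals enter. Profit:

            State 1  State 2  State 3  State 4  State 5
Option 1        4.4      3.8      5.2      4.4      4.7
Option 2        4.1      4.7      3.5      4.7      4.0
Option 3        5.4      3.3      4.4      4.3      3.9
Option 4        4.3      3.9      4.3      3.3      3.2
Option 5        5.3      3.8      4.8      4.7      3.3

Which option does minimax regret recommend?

Column bests: State 1=5.4, State 2=4.7, State 3=5.2, State 4=4.7, State 5=4.7.
Option 1 regrets: 1.0, 0.9, 0.0, 0.3, 0.0 → max 1.0
Option 2 regrets: 1.3, 0.0, 1.7, 0.0, 0.7 → max 1.7
Option 3 regrets: 0.0, 1.4, 0.8, 0.4, 0.8 → max 1.4
Option 4 regrets: 1.1, 0.8, 0.9, 1.4, 1.5 → max 1.5
Option 5 regrets: 0.1, 0.9, 0.4, 0.0, 1.4 → max 1.4
Smallest max regret = 1.0 → Option 1.

Option 1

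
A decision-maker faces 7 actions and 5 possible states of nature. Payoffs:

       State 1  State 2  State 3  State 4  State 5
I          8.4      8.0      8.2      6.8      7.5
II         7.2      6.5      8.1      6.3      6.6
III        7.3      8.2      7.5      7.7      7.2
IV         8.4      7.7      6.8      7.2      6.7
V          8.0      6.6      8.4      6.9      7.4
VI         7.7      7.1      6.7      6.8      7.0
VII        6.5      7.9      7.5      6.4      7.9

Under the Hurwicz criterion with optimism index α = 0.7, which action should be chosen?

I: 0.7·8.4 + 0.3·6.8 = 7.92
II: 0.7·8.1 + 0.3·6.3 = 7.56
III: 0.7·8.2 + 0.3·7.2 = 7.9
IV: 0.7·8.4 + 0.3·6.7 = 7.89
V: 0.7·8.4 + 0.3·6.6 = 7.86
VI: 0.7·7.7 + 0.3·6.7 = 7.4
VII: 0.7·7.9 + 0.3·6.4 = 7.45
Highest Hurwicz score = 7.92 → I.

I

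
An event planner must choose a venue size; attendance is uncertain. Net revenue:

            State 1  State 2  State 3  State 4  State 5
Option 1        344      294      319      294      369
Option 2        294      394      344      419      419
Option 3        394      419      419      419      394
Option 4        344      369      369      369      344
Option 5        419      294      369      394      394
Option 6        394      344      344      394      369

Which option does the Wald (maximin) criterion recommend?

Option 3

Row minima: Option 1=294, Option 2=294, Option 3=394, Option 4=344, Option 5=294, Option 6=344
Best worst-case = 394 → Option 3.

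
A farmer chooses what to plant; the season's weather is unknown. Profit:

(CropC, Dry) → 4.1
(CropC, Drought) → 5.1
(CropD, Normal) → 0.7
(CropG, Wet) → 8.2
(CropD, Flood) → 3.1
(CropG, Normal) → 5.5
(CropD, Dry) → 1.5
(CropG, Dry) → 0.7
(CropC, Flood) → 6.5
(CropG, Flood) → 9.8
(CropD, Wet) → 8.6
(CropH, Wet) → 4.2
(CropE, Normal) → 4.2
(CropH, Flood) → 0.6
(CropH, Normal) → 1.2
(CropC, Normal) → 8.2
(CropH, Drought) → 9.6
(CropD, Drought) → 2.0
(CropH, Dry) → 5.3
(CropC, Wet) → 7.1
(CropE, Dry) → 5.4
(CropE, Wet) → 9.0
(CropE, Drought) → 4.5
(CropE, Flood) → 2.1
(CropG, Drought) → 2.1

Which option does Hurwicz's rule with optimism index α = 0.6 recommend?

CropC

CropH: 0.6·9.6 + 0.4·0.6 = 6
CropG: 0.6·9.8 + 0.4·0.7 = 6.16
CropE: 0.6·9.0 + 0.4·2.1 = 6.24
CropD: 0.6·8.6 + 0.4·0.7 = 5.44
CropC: 0.6·8.2 + 0.4·4.1 = 6.56
Highest Hurwicz score = 6.56 → CropC.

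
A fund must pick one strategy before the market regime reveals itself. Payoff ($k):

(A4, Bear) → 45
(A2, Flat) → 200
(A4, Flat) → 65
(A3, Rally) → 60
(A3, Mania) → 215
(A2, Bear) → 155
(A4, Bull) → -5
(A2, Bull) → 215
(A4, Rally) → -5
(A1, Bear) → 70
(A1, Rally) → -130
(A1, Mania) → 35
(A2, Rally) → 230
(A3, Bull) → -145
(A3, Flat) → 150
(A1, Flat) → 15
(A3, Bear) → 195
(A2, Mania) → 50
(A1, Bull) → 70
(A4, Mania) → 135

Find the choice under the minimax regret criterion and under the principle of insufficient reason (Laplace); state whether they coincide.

minimax regret → A2; laplace → A2 (agree)

Column bests: Bear=195, Flat=200, Bull=215, Rally=230, Mania=215.
A1 regrets: 125, 185, 145, 360, 180 → max 360
A2 regrets: 40, 0, 0, 0, 165 → max 165
A3 regrets: 0, 50, 360, 170, 0 → max 360
A4 regrets: 150, 135, 220, 235, 80 → max 235
Smallest max regret = 165 → A2.
Row averages: A1=12, A2=170, A3=95, A4=47
Highest average = 170 → A2.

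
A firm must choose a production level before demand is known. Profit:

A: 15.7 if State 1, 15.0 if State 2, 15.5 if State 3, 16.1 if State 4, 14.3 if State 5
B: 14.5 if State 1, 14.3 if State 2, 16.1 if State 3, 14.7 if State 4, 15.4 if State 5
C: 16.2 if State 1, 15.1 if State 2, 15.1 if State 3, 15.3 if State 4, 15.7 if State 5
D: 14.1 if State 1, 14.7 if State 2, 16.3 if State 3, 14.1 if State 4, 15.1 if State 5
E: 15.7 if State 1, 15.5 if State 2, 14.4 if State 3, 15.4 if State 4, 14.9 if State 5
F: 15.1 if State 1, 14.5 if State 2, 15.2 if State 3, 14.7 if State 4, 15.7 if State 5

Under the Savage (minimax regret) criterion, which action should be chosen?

Column bests: State 1=16.2, State 2=15.5, State 3=16.3, State 4=16.1, State 5=15.7.
A regrets: 0.5, 0.5, 0.8, 0.0, 1.4 → max 1.4
B regrets: 1.7, 1.2, 0.2, 1.4, 0.3 → max 1.7
C regrets: 0.0, 0.4, 1.2, 0.8, 0.0 → max 1.2
D regrets: 2.1, 0.8, 0.0, 2.0, 0.6 → max 2.1
E regrets: 0.5, 0.0, 1.9, 0.7, 0.8 → max 1.9
F regrets: 1.1, 1.0, 1.1, 1.4, 0.0 → max 1.4
Smallest max regret = 1.2 → C.

C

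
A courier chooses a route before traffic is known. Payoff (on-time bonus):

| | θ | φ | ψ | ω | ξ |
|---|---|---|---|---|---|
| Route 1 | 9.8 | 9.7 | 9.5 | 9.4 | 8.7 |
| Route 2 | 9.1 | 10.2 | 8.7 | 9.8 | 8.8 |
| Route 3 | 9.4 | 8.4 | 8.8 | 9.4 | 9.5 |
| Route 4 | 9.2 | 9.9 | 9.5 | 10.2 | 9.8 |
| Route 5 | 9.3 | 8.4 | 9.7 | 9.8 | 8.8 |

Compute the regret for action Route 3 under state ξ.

Best payoff under ξ is 9.8.
Regret = 9.8 − 9.5 = 0.3.

0.3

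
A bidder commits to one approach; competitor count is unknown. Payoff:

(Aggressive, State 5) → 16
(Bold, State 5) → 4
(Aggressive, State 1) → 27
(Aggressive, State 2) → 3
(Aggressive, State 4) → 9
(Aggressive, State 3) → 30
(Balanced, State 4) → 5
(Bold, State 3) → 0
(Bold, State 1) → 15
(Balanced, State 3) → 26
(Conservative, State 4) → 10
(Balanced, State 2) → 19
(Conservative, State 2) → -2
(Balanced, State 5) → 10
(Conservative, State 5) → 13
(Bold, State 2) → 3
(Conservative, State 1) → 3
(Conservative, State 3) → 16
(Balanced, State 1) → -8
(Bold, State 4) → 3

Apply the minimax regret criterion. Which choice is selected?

Aggressive

Column bests: State 1=27, State 2=19, State 3=30, State 4=10, State 5=16.
Conservative regrets: 24, 21, 14, 0, 3 → max 24
Balanced regrets: 35, 0, 4, 5, 6 → max 35
Aggressive regrets: 0, 16, 0, 1, 0 → max 16
Bold regrets: 12, 16, 30, 7, 12 → max 30
Smallest max regret = 16 → Aggressive.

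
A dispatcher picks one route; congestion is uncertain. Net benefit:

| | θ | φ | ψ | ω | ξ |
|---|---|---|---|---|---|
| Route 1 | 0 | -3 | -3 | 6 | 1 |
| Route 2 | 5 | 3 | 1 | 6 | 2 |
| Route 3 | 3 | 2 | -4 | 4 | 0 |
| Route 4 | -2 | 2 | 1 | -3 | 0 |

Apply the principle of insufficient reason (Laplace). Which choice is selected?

Row averages: Route 1=0.2, Route 2=3.4, Route 3=1, Route 4=-0.4
Highest average = 3.4 → Route 2.

Route 2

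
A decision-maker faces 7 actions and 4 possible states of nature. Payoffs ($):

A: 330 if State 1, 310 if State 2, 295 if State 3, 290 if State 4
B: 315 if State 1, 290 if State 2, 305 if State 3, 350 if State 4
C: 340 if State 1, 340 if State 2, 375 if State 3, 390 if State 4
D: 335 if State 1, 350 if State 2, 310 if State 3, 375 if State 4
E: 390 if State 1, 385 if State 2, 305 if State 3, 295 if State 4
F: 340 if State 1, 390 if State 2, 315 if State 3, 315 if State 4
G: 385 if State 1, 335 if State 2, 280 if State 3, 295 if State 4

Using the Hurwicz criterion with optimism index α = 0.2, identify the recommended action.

A: 0.2·330 + 0.8·290 = 298
B: 0.2·350 + 0.8·290 = 302
C: 0.2·390 + 0.8·340 = 350
D: 0.2·375 + 0.8·310 = 323
E: 0.2·390 + 0.8·295 = 314
F: 0.2·390 + 0.8·315 = 330
G: 0.2·385 + 0.8·280 = 301
Highest Hurwicz score = 350 → C.

C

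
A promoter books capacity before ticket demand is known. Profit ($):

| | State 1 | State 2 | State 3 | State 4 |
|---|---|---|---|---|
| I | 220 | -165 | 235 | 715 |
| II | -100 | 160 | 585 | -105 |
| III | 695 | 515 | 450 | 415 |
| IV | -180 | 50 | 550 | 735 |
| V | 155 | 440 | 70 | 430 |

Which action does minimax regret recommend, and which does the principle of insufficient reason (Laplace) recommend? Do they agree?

minimax regret → III; laplace → III (agree)

Column bests: State 1=695, State 2=515, State 3=585, State 4=735.
I regrets: 475, 680, 350, 20 → max 680
II regrets: 795, 355, 0, 840 → max 840
III regrets: 0, 0, 135, 320 → max 320
IV regrets: 875, 465, 35, 0 → max 875
V regrets: 540, 75, 515, 305 → max 540
Smallest max regret = 320 → III.
Row averages: I=251.25, II=135, III=518.75, IV=288.75, V=273.75
Highest average = 518.75 → III.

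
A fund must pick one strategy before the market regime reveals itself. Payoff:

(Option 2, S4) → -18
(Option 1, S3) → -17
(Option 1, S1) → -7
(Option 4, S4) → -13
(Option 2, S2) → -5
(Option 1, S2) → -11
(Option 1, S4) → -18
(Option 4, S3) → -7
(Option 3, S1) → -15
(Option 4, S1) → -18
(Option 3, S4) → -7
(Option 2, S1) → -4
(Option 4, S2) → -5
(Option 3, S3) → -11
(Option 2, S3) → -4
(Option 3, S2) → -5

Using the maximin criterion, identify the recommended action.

Option 3

Row minima: Option 1=-18, Option 2=-18, Option 3=-15, Option 4=-18
Best worst-case = -15 → Option 3.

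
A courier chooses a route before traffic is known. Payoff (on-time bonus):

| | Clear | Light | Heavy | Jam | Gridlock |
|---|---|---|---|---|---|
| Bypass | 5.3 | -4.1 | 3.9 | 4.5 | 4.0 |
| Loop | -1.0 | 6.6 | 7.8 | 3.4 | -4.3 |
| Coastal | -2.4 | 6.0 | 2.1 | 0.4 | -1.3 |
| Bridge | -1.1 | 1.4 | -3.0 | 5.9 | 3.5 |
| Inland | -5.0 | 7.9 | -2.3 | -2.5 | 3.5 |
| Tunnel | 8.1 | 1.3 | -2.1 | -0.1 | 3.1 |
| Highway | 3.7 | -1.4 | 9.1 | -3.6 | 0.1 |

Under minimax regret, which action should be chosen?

Loop

Column bests: Clear=8.1, Light=7.9, Heavy=9.1, Jam=5.9, Gridlock=4.0.
Bypass regrets: 2.8, 12.0, 5.2, 1.4, 0.0 → max 12.0
Loop regrets: 9.1, 1.3, 1.3, 2.5, 8.3 → max 9.1
Coastal regrets: 10.5, 1.9, 7.0, 5.5, 5.3 → max 10.5
Bridge regrets: 9.2, 6.5, 12.1, 0.0, 0.5 → max 12.1
Inland regrets: 13.1, 0.0, 11.4, 8.4, 0.5 → max 13.1
Tunnel regrets: 0.0, 6.6, 11.2, 6.0, 0.9 → max 11.2
Highway regrets: 4.4, 9.3, 0.0, 9.5, 3.9 → max 9.5
Smallest max regret = 9.1 → Loop.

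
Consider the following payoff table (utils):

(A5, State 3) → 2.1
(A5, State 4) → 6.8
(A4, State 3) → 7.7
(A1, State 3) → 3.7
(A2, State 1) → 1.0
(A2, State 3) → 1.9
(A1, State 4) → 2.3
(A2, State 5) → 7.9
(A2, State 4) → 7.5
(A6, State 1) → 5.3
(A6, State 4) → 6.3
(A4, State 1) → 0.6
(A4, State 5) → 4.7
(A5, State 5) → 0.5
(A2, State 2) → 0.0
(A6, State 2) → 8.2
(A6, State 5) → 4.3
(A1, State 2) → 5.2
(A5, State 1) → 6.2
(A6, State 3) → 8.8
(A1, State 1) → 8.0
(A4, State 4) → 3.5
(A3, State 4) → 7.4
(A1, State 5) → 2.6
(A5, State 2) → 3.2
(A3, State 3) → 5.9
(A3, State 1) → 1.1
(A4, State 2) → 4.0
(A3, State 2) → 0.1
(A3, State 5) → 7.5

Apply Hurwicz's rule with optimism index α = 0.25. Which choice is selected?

A6

A1: 0.25·8.0 + 0.75·2.3 = 3.725
A2: 0.25·7.9 + 0.75·0.0 = 1.975
A3: 0.25·7.5 + 0.75·0.1 = 1.95
A4: 0.25·7.7 + 0.75·0.6 = 2.375
A5: 0.25·6.8 + 0.75·0.5 = 2.075
A6: 0.25·8.8 + 0.75·4.3 = 5.425
Highest Hurwicz score = 5.425 → A6.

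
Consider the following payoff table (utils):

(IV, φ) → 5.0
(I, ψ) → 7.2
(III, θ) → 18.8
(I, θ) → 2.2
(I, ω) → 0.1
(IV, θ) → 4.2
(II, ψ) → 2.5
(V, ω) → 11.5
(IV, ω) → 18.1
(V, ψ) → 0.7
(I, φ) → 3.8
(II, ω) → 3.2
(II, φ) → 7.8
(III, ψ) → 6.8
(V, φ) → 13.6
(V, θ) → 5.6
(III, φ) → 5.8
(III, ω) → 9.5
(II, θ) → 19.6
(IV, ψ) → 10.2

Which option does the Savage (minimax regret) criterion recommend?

Column bests: θ=19.6, φ=13.6, ψ=10.2, ω=18.1.
I regrets: 17.4, 9.8, 3.0, 18.0 → max 18.0
II regrets: 0.0, 5.8, 7.7, 14.9 → max 14.9
III regrets: 0.8, 7.8, 3.4, 8.6 → max 8.6
IV regrets: 15.4, 8.6, 0.0, 0.0 → max 15.4
V regrets: 14.0, 0.0, 9.5, 6.6 → max 14.0
Smallest max regret = 8.6 → III.

III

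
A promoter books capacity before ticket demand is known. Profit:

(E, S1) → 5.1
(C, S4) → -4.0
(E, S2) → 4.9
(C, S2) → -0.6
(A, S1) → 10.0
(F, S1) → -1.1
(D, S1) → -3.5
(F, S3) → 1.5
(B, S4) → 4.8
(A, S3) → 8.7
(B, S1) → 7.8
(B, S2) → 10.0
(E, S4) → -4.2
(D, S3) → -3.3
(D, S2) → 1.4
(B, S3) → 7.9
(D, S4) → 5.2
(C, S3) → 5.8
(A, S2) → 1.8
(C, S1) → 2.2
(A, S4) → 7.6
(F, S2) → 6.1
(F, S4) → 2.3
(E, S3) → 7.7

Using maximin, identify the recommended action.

B

Row minima: A=1.8, B=4.8, C=-4.0, D=-3.5, E=-4.2, F=-1.1
Best worst-case = 4.8 → B.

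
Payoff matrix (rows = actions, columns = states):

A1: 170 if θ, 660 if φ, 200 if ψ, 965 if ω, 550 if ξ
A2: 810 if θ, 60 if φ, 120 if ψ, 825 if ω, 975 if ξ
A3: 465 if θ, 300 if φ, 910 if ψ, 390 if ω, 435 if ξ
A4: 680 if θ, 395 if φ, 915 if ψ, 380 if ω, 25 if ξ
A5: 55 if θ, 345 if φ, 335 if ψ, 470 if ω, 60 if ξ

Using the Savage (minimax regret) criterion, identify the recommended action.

A3

Column bests: θ=810, φ=660, ψ=915, ω=965, ξ=975.
A1 regrets: 640, 0, 715, 0, 425 → max 715
A2 regrets: 0, 600, 795, 140, 0 → max 795
A3 regrets: 345, 360, 5, 575, 540 → max 575
A4 regrets: 130, 265, 0, 585, 950 → max 950
A5 regrets: 755, 315, 580, 495, 915 → max 915
Smallest max regret = 575 → A3.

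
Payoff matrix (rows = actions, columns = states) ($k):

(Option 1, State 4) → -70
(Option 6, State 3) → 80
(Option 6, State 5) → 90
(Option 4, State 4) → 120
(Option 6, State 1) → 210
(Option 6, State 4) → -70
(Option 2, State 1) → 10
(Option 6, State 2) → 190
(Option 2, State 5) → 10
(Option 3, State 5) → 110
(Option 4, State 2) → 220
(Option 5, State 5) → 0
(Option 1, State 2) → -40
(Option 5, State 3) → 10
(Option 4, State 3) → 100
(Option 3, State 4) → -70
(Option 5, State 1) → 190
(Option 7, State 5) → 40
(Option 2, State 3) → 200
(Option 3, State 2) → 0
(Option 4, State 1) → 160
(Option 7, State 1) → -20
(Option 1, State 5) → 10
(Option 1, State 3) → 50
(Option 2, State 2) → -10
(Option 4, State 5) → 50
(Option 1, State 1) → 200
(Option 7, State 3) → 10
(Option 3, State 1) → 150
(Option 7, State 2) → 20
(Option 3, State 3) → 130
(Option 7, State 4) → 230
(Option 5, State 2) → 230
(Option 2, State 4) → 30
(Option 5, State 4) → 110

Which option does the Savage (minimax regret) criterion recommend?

Option 4

Column bests: State 1=210, State 2=230, State 3=200, State 4=230, State 5=110.
Option 1 regrets: 10, 270, 150, 300, 100 → max 300
Option 2 regrets: 200, 240, 0, 200, 100 → max 240
Option 3 regrets: 60, 230, 70, 300, 0 → max 300
Option 4 regrets: 50, 10, 100, 110, 60 → max 110
Option 5 regrets: 20, 0, 190, 120, 110 → max 190
Option 6 regrets: 0, 40, 120, 300, 20 → max 300
Option 7 regrets: 230, 210, 190, 0, 70 → max 230
Smallest max regret = 110 → Option 4.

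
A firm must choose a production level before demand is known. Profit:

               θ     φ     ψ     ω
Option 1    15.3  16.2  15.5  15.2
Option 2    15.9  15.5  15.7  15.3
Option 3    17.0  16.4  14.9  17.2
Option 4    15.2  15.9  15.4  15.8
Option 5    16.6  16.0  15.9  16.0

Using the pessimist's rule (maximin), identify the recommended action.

Row minima: Option 1=15.2, Option 2=15.3, Option 3=14.9, Option 4=15.2, Option 5=15.9
Best worst-case = 15.9 → Option 5.

Option 5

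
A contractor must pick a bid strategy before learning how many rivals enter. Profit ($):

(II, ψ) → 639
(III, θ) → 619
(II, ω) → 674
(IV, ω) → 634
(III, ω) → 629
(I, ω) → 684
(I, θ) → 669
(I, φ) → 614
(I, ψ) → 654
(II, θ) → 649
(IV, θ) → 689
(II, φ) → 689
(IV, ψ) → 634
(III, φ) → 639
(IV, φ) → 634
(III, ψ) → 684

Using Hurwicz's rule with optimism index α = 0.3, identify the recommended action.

II

I: 0.3·684 + 0.7·614 = 635
II: 0.3·689 + 0.7·639 = 654
III: 0.3·684 + 0.7·619 = 638.5
IV: 0.3·689 + 0.7·634 = 650.5
Highest Hurwicz score = 654 → II.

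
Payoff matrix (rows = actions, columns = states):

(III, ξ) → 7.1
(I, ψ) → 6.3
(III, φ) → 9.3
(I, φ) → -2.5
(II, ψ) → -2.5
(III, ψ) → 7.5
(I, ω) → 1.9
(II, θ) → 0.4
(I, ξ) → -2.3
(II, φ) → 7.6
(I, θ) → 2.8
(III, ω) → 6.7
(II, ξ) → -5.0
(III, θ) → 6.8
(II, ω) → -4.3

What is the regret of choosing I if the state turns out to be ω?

4.8

Best payoff under ω is 6.7.
Regret = 6.7 − 1.9 = 4.8.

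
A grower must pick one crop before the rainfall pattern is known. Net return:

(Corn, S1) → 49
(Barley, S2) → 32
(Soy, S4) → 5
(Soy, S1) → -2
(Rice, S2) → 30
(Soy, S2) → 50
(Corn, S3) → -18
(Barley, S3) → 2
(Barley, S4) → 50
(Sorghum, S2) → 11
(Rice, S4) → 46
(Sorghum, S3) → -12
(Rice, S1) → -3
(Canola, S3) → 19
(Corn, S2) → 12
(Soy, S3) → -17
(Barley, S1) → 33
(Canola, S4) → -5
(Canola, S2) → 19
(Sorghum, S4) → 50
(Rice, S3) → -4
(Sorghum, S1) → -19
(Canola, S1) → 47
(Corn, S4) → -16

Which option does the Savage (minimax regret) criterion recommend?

Column bests: S1=49, S2=50, S3=19, S4=50.
Canola regrets: 2, 31, 0, 55 → max 55
Corn regrets: 0, 38, 37, 66 → max 66
Barley regrets: 16, 18, 17, 0 → max 18
Sorghum regrets: 68, 39, 31, 0 → max 68
Soy regrets: 51, 0, 36, 45 → max 51
Rice regrets: 52, 20, 23, 4 → max 52
Smallest max regret = 18 → Barley.

Barley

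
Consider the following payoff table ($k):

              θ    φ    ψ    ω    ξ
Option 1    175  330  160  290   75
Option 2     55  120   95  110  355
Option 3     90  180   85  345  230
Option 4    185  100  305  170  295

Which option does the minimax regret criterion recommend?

Option 3

Column bests: θ=185, φ=330, ψ=305, ω=345, ξ=355.
Option 1 regrets: 10, 0, 145, 55, 280 → max 280
Option 2 regrets: 130, 210, 210, 235, 0 → max 235
Option 3 regrets: 95, 150, 220, 0, 125 → max 220
Option 4 regrets: 0, 230, 0, 175, 60 → max 230
Smallest max regret = 220 → Option 3.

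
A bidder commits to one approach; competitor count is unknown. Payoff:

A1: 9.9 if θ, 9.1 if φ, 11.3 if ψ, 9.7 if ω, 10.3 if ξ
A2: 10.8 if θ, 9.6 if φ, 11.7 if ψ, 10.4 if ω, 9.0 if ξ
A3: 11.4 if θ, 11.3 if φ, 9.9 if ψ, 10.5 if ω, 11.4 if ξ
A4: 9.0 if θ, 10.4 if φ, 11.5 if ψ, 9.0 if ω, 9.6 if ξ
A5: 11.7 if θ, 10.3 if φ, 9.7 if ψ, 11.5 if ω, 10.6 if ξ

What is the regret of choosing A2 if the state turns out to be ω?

Best payoff under ω is 11.5.
Regret = 11.5 − 10.4 = 1.1.

1.1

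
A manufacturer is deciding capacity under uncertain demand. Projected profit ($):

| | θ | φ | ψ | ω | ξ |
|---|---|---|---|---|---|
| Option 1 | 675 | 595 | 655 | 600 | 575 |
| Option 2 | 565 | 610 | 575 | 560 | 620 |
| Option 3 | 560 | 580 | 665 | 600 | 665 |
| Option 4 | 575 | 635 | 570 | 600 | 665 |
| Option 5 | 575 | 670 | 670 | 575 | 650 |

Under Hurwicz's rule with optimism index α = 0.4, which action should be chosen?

Option 1

Option 1: 0.4·675 + 0.6·575 = 615
Option 2: 0.4·620 + 0.6·560 = 584
Option 3: 0.4·665 + 0.6·560 = 602
Option 4: 0.4·665 + 0.6·570 = 608
Option 5: 0.4·670 + 0.6·575 = 613
Highest Hurwicz score = 615 → Option 1.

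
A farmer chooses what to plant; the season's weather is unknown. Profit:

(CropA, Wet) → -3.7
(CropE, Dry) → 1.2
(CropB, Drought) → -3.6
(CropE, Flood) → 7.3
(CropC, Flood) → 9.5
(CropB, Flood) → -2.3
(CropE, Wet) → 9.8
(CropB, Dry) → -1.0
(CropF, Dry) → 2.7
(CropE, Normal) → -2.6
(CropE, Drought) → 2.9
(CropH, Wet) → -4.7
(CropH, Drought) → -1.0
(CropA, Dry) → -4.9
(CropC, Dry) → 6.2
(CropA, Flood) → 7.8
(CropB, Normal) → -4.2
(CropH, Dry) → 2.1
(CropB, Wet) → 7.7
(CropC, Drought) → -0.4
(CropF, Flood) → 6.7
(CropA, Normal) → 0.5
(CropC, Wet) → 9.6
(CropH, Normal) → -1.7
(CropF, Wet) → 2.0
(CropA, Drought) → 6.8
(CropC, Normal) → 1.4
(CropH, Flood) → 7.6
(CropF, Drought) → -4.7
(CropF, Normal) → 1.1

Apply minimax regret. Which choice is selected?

CropE

Column bests: Drought=6.8, Dry=6.2, Normal=1.4, Wet=9.8, Flood=9.5.
CropH regrets: 7.8, 4.1, 3.1, 14.5, 1.9 → max 14.5
CropC regrets: 7.2, 0.0, 0.0, 0.2, 0.0 → max 7.2
CropF regrets: 11.5, 3.5, 0.3, 7.8, 2.8 → max 11.5
CropA regrets: 0.0, 11.1, 0.9, 13.5, 1.7 → max 13.5
CropB regrets: 10.4, 7.2, 5.6, 2.1, 11.8 → max 11.8
CropE regrets: 3.9, 5.0, 4.0, 0.0, 2.2 → max 5.0
Smallest max regret = 5.0 → CropE.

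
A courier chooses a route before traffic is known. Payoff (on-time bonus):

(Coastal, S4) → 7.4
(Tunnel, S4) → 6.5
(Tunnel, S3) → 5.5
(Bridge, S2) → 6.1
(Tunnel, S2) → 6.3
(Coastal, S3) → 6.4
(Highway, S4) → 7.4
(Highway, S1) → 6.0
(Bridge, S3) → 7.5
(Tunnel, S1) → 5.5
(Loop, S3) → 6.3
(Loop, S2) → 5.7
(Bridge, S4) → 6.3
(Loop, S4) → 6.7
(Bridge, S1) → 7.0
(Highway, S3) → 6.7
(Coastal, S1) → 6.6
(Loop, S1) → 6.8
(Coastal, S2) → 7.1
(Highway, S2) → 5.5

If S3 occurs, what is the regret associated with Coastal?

1.1

Best payoff under S3 is 7.5.
Regret = 7.5 − 6.4 = 1.1.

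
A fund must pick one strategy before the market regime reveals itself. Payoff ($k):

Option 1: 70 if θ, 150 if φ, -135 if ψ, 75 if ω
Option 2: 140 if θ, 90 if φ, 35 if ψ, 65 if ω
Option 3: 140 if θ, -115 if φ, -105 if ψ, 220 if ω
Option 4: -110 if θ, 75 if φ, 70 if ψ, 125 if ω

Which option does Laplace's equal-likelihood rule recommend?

Row averages: Option 1=40, Option 2=82.5, Option 3=35, Option 4=40
Highest average = 82.5 → Option 2.

Option 2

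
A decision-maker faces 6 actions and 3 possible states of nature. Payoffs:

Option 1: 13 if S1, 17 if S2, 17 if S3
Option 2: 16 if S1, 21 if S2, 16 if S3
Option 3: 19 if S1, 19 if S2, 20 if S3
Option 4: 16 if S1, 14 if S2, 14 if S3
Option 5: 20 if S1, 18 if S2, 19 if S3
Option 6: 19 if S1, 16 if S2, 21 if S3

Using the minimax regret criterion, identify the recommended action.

Column bests: S1=20, S2=21, S3=21.
Option 1 regrets: 7, 4, 4 → max 7
Option 2 regrets: 4, 0, 5 → max 5
Option 3 regrets: 1, 2, 1 → max 2
Option 4 regrets: 4, 7, 7 → max 7
Option 5 regrets: 0, 3, 2 → max 3
Option 6 regrets: 1, 5, 0 → max 5
Smallest max regret = 2 → Option 3.

Option 3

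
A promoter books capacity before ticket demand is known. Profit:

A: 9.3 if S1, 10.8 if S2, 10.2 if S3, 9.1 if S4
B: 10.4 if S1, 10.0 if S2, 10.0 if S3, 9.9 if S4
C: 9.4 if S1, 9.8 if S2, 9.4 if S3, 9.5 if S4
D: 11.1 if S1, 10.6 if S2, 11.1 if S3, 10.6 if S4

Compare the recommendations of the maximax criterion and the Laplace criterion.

maximax → D; laplace → D (agree)

Row maxima: A=10.8, B=10.4, C=9.8, D=11.1
Best best-case = 11.1 → D.
Row averages: A=9.85, B=10.075, C=9.525, D=10.85
Highest average = 10.85 → D.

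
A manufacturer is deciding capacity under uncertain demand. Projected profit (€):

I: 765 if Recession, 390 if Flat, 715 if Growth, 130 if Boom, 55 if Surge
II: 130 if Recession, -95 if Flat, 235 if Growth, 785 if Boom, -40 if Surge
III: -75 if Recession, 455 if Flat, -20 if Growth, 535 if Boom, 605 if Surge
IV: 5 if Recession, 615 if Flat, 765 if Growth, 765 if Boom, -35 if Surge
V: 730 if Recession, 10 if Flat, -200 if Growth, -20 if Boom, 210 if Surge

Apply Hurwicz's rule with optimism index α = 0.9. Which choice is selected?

II

I: 0.9·765 + 0.1·55 = 694
II: 0.9·785 + 0.1·(-95) = 697
III: 0.9·605 + 0.1·(-75) = 537
IV: 0.9·765 + 0.1·(-35) = 685
V: 0.9·730 + 0.1·(-200) = 637
Highest Hurwicz score = 697 → II.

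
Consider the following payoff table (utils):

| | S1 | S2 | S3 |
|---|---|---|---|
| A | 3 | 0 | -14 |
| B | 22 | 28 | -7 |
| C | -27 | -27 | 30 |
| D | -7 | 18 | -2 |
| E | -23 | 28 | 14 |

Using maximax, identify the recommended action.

Row maxima: A=3, B=28, C=30, D=18, E=28
Best best-case = 30 → C.

C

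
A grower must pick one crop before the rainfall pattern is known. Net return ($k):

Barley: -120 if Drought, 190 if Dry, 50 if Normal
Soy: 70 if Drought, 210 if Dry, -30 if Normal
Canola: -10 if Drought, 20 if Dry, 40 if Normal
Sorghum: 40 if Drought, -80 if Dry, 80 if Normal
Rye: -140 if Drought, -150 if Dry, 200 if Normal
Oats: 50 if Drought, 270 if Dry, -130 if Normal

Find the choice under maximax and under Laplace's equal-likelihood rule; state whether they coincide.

Row maxima: Barley=190, Soy=210, Canola=40, Sorghum=80, Rye=200, Oats=270
Best best-case = 270 → Oats.
Row averages: Barley=40, Soy=250/3, Canola=50/3, Sorghum=40/3, Rye=-30, Oats=190/3
Highest average = 250/3 → Soy.

maximax → Oats; laplace → Soy (disagree)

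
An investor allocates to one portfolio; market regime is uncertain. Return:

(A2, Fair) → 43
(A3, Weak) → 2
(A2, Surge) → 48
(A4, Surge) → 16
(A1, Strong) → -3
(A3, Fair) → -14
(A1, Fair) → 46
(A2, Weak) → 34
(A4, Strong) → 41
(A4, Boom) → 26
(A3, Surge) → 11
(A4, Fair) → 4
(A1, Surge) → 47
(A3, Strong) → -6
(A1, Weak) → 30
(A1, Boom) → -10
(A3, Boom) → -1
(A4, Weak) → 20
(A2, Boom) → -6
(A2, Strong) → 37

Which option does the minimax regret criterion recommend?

Column bests: Weak=34, Fair=46, Strong=41, Boom=26, Surge=48.
A1 regrets: 4, 0, 44, 36, 1 → max 44
A2 regrets: 0, 3, 4, 32, 0 → max 32
A3 regrets: 32, 60, 47, 27, 37 → max 60
A4 regrets: 14, 42, 0, 0, 32 → max 42
Smallest max regret = 32 → A2.

A2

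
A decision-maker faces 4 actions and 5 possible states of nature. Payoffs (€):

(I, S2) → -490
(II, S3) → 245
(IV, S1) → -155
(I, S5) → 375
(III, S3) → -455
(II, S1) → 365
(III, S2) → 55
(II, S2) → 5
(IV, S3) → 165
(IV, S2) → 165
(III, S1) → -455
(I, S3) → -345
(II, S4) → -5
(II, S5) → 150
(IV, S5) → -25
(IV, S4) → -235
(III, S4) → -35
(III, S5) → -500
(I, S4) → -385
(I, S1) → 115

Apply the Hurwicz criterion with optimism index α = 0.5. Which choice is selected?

II

I: 0.5·375 + 0.5·(-490) = -57.5
II: 0.5·365 + 0.5·(-5) = 180
III: 0.5·55 + 0.5·(-500) = -222.5
IV: 0.5·165 + 0.5·(-235) = -35
Highest Hurwicz score = 180 → II.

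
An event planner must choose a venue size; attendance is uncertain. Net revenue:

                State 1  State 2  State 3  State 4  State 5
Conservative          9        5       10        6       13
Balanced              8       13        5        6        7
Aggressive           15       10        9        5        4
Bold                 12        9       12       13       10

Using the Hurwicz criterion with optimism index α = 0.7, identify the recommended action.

Conservative: 0.7·13 + 0.3·5 = 10.6
Balanced: 0.7·13 + 0.3·5 = 10.6
Aggressive: 0.7·15 + 0.3·4 = 11.7
Bold: 0.7·13 + 0.3·9 = 11.8
Highest Hurwicz score = 11.8 → Bold.

Bold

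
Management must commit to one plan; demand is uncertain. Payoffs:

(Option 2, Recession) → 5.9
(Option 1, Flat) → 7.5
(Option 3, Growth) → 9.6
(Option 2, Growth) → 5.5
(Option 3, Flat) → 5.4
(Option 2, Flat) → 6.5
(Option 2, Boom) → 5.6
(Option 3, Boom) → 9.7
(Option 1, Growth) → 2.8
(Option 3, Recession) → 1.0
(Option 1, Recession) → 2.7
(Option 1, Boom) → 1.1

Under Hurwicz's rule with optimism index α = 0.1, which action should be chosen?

Option 1: 0.1·7.5 + 0.9·1.1 = 1.74
Option 2: 0.1·6.5 + 0.9·5.5 = 5.6
Option 3: 0.1·9.7 + 0.9·1.0 = 1.87
Highest Hurwicz score = 5.6 → Option 2.

Option 2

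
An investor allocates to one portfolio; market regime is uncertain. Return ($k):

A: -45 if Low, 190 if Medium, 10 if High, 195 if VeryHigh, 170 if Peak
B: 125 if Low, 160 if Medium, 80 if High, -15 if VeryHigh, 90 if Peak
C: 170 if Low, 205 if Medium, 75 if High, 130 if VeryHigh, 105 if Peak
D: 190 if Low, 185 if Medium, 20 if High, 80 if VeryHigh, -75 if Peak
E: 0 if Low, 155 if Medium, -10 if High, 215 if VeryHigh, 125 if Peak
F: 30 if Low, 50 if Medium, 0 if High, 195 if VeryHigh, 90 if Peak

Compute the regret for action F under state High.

80

Best payoff under High is 80.
Regret = 80 − 0 = 80.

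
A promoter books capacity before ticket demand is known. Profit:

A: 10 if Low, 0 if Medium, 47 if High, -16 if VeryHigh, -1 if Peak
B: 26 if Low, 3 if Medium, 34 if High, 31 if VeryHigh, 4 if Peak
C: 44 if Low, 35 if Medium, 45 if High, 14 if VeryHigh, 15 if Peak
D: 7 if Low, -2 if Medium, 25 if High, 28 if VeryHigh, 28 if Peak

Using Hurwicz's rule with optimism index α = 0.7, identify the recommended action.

C

A: 0.7·47 + 0.3·(-16) = 28.1
B: 0.7·34 + 0.3·3 = 24.7
C: 0.7·45 + 0.3·14 = 35.7
D: 0.7·28 + 0.3·(-2) = 19
Highest Hurwicz score = 35.7 → C.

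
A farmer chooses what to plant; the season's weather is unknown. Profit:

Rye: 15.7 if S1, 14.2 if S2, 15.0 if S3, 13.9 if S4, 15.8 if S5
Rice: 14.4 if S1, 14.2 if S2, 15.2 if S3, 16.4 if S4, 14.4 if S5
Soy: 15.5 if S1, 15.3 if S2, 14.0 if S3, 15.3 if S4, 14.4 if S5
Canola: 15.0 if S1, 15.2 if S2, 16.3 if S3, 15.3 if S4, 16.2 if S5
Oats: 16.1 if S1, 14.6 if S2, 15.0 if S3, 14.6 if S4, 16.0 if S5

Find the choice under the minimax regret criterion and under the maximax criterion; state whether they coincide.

minimax regret → Canola; maximax → Rice (disagree)

Column bests: S1=16.1, S2=15.3, S3=16.3, S4=16.4, S5=16.2.
Rye regrets: 0.4, 1.1, 1.3, 2.5, 0.4 → max 2.5
Rice regrets: 1.7, 1.1, 1.1, 0.0, 1.8 → max 1.8
Soy regrets: 0.6, 0.0, 2.3, 1.1, 1.8 → max 2.3
Canola regrets: 1.1, 0.1, 0.0, 1.1, 0.0 → max 1.1
Oats regrets: 0.0, 0.7, 1.3, 1.8, 0.2 → max 1.8
Smallest max regret = 1.1 → Canola.
Row maxima: Rye=15.8, Rice=16.4, Soy=15.5, Canola=16.3, Oats=16.1
Best best-case = 16.4 → Rice.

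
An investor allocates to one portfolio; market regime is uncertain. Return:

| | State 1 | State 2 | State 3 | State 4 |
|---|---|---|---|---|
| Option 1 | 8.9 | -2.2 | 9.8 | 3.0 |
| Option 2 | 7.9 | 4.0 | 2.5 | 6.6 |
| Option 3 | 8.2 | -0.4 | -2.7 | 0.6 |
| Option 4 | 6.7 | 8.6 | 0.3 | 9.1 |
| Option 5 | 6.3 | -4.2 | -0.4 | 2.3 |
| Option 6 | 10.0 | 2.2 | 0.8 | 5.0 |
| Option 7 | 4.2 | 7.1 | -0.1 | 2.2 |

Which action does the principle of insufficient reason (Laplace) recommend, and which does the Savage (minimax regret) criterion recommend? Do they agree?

Row averages: Option 1=4.875, Option 2=5.25, Option 3=1.425, Option 4=6.175, Option 5=1, Option 6=4.5, Option 7=3.35
Highest average = 6.175 → Option 4.
Column bests: State 1=10.0, State 2=8.6, State 3=9.8, State 4=9.1.
Option 1 regrets: 1.1, 10.8, 0.0, 6.1 → max 10.8
Option 2 regrets: 2.1, 4.6, 7.3, 2.5 → max 7.3
Option 3 regrets: 1.8, 9.0, 12.5, 8.5 → max 12.5
Option 4 regrets: 3.3, 0.0, 9.5, 0.0 → max 9.5
Option 5 regrets: 3.7, 12.8, 10.2, 6.8 → max 12.8
Option 6 regrets: 0.0, 6.4, 9.0, 4.1 → max 9.0
Option 7 regrets: 5.8, 1.5, 9.9, 6.9 → max 9.9
Smallest max regret = 7.3 → Option 2.

laplace → Option 4; minimax regret → Option 2 (disagree)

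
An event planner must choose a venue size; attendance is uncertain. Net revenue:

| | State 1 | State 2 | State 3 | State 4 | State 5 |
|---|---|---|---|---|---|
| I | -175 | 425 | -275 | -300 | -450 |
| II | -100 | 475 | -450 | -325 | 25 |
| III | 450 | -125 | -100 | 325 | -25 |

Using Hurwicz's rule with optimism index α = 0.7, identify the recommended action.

III

I: 0.7·425 + 0.3·(-450) = 162.5
II: 0.7·475 + 0.3·(-450) = 197.5
III: 0.7·450 + 0.3·(-125) = 277.5
Highest Hurwicz score = 277.5 → III.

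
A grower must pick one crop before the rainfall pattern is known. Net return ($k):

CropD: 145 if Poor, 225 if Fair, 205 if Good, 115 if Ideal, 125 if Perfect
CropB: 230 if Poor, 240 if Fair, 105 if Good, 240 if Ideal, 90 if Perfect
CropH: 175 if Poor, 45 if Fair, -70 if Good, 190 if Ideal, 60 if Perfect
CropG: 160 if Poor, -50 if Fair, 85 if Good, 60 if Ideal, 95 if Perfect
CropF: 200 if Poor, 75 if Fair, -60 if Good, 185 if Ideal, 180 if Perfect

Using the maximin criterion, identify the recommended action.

Row minima: CropD=115, CropB=90, CropH=-70, CropG=-50, CropF=-60
Best worst-case = 115 → CropD.

CropD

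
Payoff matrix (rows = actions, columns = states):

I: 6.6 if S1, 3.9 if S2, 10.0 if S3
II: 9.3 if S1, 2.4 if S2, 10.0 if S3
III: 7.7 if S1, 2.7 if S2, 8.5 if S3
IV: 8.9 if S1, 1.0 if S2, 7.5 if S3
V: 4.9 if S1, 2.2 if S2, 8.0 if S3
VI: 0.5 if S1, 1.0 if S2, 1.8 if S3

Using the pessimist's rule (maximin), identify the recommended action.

I

Row minima: I=3.9, II=2.4, III=2.7, IV=1.0, V=2.2, VI=0.5
Best worst-case = 3.9 → I.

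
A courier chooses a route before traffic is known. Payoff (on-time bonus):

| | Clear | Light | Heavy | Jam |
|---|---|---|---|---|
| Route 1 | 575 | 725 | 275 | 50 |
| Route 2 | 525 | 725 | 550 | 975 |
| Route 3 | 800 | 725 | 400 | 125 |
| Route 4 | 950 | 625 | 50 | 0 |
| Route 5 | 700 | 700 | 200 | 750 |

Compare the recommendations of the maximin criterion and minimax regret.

Row minima: Route 1=50, Route 2=525, Route 3=125, Route 4=0, Route 5=200
Best worst-case = 525 → Route 2.
Column bests: Clear=950, Light=725, Heavy=550, Jam=975.
Route 1 regrets: 375, 0, 275, 925 → max 925
Route 2 regrets: 425, 0, 0, 0 → max 425
Route 3 regrets: 150, 0, 150, 850 → max 850
Route 4 regrets: 0, 100, 500, 975 → max 975
Route 5 regrets: 250, 25, 350, 225 → max 350
Smallest max regret = 350 → Route 5.

maximin → Route 2; minimax regret → Route 5 (disagree)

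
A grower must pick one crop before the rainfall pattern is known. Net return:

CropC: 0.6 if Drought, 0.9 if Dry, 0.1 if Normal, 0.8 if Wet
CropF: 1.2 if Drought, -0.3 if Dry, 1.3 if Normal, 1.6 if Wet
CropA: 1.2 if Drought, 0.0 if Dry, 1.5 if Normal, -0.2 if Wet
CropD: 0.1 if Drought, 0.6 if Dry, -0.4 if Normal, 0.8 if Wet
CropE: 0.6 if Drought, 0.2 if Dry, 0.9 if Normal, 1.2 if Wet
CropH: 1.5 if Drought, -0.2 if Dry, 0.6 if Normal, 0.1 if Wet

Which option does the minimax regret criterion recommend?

CropE

Column bests: Drought=1.5, Dry=0.9, Normal=1.5, Wet=1.6.
CropC regrets: 0.9, 0.0, 1.4, 0.8 → max 1.4
CropF regrets: 0.3, 1.2, 0.2, 0.0 → max 1.2
CropA regrets: 0.3, 0.9, 0.0, 1.8 → max 1.8
CropD regrets: 1.4, 0.3, 1.9, 0.8 → max 1.9
CropE regrets: 0.9, 0.7, 0.6, 0.4 → max 0.9
CropH regrets: 0.0, 1.1, 0.9, 1.5 → max 1.5
Smallest max regret = 0.9 → CropE.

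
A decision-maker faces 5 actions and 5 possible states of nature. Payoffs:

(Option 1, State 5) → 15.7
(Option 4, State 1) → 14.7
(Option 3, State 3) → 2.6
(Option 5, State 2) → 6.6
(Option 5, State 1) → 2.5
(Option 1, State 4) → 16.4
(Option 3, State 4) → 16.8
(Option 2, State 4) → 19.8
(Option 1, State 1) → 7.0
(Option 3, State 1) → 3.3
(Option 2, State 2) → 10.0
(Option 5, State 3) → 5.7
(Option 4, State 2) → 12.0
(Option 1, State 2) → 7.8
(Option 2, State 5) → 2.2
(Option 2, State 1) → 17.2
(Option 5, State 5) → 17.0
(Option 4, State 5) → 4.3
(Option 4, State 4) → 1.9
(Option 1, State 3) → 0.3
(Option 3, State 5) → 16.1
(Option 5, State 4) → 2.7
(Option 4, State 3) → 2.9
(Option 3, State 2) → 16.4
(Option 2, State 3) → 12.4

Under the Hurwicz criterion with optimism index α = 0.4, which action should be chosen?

Option 1: 0.4·16.4 + 0.6·0.3 = 6.74
Option 2: 0.4·19.8 + 0.6·2.2 = 9.24
Option 3: 0.4·16.8 + 0.6·2.6 = 8.28
Option 4: 0.4·14.7 + 0.6·1.9 = 7.02
Option 5: 0.4·17.0 + 0.6·2.5 = 8.3
Highest Hurwicz score = 9.24 → Option 2.

Option 2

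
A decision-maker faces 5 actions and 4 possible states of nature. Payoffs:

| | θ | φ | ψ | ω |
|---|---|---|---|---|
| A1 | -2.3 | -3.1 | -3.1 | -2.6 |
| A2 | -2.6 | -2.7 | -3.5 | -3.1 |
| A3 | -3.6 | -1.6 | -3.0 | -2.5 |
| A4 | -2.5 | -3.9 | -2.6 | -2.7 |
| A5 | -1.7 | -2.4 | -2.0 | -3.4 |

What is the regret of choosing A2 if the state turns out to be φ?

1.1

Best payoff under φ is -1.6.
Regret = -1.6 − (-2.7) = 1.1.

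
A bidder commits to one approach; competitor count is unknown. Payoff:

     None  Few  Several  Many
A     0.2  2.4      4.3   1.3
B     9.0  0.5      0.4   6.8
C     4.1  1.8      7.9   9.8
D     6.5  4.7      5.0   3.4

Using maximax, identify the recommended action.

Row maxima: A=4.3, B=9.0, C=9.8, D=6.5
Best best-case = 9.8 → C.

C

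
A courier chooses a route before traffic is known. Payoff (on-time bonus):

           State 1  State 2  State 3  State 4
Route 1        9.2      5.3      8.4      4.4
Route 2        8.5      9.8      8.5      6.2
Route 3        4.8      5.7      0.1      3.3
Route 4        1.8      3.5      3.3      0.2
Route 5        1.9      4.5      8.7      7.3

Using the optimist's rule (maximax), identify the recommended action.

Row maxima: Route 1=9.2, Route 2=9.8, Route 3=5.7, Route 4=3.5, Route 5=8.7
Best best-case = 9.8 → Route 2.

Route 2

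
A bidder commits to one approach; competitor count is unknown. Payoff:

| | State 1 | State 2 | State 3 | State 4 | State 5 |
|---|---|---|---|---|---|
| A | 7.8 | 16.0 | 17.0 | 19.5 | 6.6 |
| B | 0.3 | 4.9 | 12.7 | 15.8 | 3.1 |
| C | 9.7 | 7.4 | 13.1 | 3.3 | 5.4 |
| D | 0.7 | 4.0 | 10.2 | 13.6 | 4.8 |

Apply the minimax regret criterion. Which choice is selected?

Column bests: State 1=9.7, State 2=16.0, State 3=17.0, State 4=19.5, State 5=6.6.
A regrets: 1.9, 0.0, 0.0, 0.0, 0.0 → max 1.9
B regrets: 9.4, 11.1, 4.3, 3.7, 3.5 → max 11.1
C regrets: 0.0, 8.6, 3.9, 16.2, 1.2 → max 16.2
D regrets: 9.0, 12.0, 6.8, 5.9, 1.8 → max 12.0
Smallest max regret = 1.9 → A.

A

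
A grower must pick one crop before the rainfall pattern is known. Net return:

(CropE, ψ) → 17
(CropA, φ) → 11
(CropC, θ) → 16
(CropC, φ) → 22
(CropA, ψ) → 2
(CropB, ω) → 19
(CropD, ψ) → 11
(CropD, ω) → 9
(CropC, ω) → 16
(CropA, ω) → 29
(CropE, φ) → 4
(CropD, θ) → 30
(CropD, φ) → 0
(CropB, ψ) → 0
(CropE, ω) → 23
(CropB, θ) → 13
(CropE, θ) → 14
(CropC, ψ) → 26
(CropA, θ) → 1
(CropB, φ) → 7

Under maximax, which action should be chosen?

CropD

Row maxima: CropD=30, CropB=19, CropE=23, CropA=29, CropC=26
Best best-case = 30 → CropD.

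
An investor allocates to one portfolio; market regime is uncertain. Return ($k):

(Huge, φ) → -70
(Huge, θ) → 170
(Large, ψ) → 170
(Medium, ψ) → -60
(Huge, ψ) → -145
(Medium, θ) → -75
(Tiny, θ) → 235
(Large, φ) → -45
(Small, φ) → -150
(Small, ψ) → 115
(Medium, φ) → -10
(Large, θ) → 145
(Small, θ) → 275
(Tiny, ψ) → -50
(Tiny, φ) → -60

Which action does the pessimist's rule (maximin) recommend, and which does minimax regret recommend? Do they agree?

Row minima: Tiny=-60, Small=-150, Medium=-75, Large=-45, Huge=-145
Best worst-case = -45 → Large.
Column bests: θ=275, φ=-10, ψ=170.
Tiny regrets: 40, 50, 220 → max 220
Small regrets: 0, 140, 55 → max 140
Medium regrets: 350, 0, 230 → max 350
Large regrets: 130, 35, 0 → max 130
Huge regrets: 105, 60, 315 → max 315
Smallest max regret = 130 → Large.

maximin → Large; minimax regret → Large (agree)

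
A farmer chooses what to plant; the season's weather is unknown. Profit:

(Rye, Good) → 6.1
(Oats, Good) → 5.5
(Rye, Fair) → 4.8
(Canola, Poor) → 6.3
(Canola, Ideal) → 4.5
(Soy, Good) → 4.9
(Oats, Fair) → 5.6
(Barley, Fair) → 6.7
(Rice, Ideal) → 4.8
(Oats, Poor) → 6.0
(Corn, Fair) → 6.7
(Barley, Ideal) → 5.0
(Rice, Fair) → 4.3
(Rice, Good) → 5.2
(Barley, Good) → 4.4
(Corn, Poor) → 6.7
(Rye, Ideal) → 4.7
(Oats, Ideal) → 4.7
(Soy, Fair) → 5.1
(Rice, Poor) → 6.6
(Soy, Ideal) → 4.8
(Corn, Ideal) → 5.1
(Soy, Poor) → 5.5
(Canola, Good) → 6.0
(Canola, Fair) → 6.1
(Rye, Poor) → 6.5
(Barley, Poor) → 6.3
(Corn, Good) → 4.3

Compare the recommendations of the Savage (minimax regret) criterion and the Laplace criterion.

Column bests: Poor=6.7, Fair=6.7, Good=6.1, Ideal=5.1.
Corn regrets: 0.0, 0.0, 1.8, 0.0 → max 1.8
Soy regrets: 1.2, 1.6, 1.2, 0.3 → max 1.6
Rice regrets: 0.1, 2.4, 0.9, 0.3 → max 2.4
Barley regrets: 0.4, 0.0, 1.7, 0.1 → max 1.7
Canola regrets: 0.4, 0.6, 0.1, 0.6 → max 0.6
Oats regrets: 0.7, 1.1, 0.6, 0.4 → max 1.1
Rye regrets: 0.2, 1.9, 0.0, 0.4 → max 1.9
Smallest max regret = 0.6 → Canola.
Row averages: Corn=5.7, Soy=5.075, Rice=5.225, Barley=5.6, Canola=5.725, Oats=5.45, Rye=5.525
Highest average = 5.725 → Canola.

minimax regret → Canola; laplace → Canola (agree)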